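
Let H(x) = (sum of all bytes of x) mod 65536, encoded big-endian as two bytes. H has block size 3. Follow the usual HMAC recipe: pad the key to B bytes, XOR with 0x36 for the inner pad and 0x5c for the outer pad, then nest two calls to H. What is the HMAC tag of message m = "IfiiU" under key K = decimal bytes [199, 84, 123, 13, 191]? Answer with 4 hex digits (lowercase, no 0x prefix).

Key decimal bytes [199, 84, 123, 13, 191] = c7 54 7b 0d bf is 5 bytes > B = 3, so hash it first: H(key) = 02 62, then zero-pad to 3 bytes: K' = 02 62 00.
K' ⊕ ipad = 34 54 36.  K' ⊕ opad = 5e 3e 5c.
Inner input = (K'⊕ipad) ∥ m = 34 54 36 ∥ 49 66 69 69 55.
Inner hash: sum = 52+84+54+73+102+105+105+85 = 660 → 02 94.
Outer input = (K'⊕opad) ∥ inner = 5e 3e 5c ∥ 02 94.
Outer hash (tag): sum = 94+62+92+2+148 = 398 → 01 8e.

018e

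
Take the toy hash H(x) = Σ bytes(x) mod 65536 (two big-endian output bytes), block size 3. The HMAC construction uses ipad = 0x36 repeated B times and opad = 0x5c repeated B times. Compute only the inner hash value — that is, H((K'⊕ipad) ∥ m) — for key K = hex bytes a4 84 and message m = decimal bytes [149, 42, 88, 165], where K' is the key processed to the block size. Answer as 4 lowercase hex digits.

Key hex bytes a4 84 is 2 bytes ≤ B = 3; zero-pad to 3 bytes: K' = a4 84 00.
K' ⊕ ipad = 92 b2 36.
Inner input = 92 b2 36 ∥ 95 2a 58 a5.
Inner hash: sum = 146+178+54+149+42+88+165 = 822 → 03 36.

0336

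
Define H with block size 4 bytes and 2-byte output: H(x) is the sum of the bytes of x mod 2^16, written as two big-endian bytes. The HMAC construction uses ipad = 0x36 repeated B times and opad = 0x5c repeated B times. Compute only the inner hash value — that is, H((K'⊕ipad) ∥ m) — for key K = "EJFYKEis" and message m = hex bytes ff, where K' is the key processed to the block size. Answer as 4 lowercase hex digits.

Key "EJFYKEis" = 45 4a 46 59 4b 45 69 73 is 8 bytes > B = 4, so hash it first: H(key) = 02 9a, then zero-pad to 4 bytes: K' = 02 9a 00 00.
K' ⊕ ipad = 34 ac 36 36.
Inner input = 34 ac 36 36 ∥ ff.
Inner hash: sum = 52+172+54+54+255 = 587 → 02 4b.

024b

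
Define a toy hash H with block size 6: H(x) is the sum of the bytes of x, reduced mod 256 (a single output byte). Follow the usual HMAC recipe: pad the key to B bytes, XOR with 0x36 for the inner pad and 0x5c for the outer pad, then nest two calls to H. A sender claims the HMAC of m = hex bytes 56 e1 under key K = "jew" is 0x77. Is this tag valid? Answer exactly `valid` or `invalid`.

valid

Key "jew" = 6a 65 77 is 3 bytes ≤ B = 6; zero-pad to 6 bytes: K' = 6a 65 77 00 00 00.
K' ⊕ ipad = 5c 53 41 36 36 36; K' ⊕ opad = 36 39 2b 5c 5c 5c.
Inner hash: sum = 92+83+65+54+54+54+86+225 = 713; mod 256 = 201 → c9.
Outer hash (recomputed tag): sum = 54+57+43+92+92+92+201 = 631; mod 256 = 119 → 77.
Recomputed tag = 77; claimed = 77 → match.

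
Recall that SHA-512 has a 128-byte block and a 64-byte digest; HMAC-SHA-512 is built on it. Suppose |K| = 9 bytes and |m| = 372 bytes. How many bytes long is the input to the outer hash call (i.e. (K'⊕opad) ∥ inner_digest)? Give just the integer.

Key is 9 ≤ 128 bytes, zero-padded: |K'| = 128.
Outer input = (K'⊕opad) ∥ H(inner) → 128 + 64 = 192 bytes.

192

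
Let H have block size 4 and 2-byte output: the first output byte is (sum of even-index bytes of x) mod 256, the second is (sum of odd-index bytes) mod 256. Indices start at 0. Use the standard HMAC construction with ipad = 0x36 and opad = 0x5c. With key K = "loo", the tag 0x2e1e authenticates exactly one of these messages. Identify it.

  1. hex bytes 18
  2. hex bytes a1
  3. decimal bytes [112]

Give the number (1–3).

1

Key "loo" = 6c 6f 6f is 3 bytes ≤ B = 4; zero-pad to 4 bytes: K' = 6c 6f 6f 00.
K' ⊕ ipad = 5a 59 59 36; K' ⊕ opad = 30 33 33 5c.
m1: inner = H(5a 59 59 36 18) = cb 8f; tag = H(30 33 33 5c cb 8f) = 2e1e ← matches
m2: inner = H(5a 59 59 36 a1) = 54 8f; tag = H(30 33 33 5c 54 8f) = b71e
m3: inner = H(5a 59 59 36 70) = 23 8f; tag = H(30 33 33 5c 23 8f) = 861e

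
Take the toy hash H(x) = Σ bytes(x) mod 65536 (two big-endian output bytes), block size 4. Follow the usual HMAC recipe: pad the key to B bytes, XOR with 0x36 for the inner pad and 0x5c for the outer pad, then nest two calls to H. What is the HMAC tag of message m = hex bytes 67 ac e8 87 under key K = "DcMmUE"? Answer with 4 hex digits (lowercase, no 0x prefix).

Key "DcMmUE" = 44 63 4d 6d 55 45 is 6 bytes > B = 4, so hash it first: H(key) = 01 fb, then zero-pad to 4 bytes: K' = 01 fb 00 00.
K' ⊕ ipad = 37 cd 36 36.  K' ⊕ opad = 5d a7 5c 5c.
Inner input = (K'⊕ipad) ∥ m = 37 cd 36 36 ∥ 67 ac e8 87.
Inner hash: sum = 55+205+54+54+103+172+232+135 = 1010 → 03 f2.
Outer input = (K'⊕opad) ∥ inner = 5d a7 5c 5c ∥ 03 f2.
Outer hash (tag): sum = 93+167+92+92+3+242 = 689 → 02 b1.

02b1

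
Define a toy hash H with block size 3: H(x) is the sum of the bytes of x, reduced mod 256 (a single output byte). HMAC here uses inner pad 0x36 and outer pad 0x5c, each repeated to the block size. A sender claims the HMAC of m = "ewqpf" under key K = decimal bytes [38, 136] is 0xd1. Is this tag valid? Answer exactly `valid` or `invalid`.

valid

Key decimal bytes [38, 136] = 26 88 is 2 bytes ≤ B = 3; zero-pad to 3 bytes: K' = 26 88 00.
K' ⊕ ipad = 10 be 36; K' ⊕ opad = 7a d4 5c.
Inner hash: sum = 16+190+54+101+119+113+112+102 = 807; mod 256 = 39 → 27.
Outer hash (recomputed tag): sum = 122+212+92+39 = 465; mod 256 = 209 → d1.
Recomputed tag = d1; claimed = d1 → match.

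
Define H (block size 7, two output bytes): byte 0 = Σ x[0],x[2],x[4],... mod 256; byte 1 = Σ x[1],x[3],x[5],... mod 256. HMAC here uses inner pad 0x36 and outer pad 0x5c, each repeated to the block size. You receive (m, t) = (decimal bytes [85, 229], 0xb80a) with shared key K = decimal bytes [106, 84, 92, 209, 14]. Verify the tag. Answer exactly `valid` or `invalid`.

valid

Key decimal bytes [106, 84, 92, 209, 14] = 6a 54 5c d1 0e is 5 bytes ≤ B = 7; zero-pad to 7 bytes: K' = 6a 54 5c d1 0e 00 00.
K' ⊕ ipad = 5c 62 6a e7 38 36 36; K' ⊕ opad = 36 08 00 8d 52 5c 5c.
Inner hash: even-index sum = 537 mod 256 = 25; odd-index sum = 468 mod 256 = 212 → 19 d4.
Outer hash (recomputed tag): even-index sum = 440 mod 256 = 184; odd-index sum = 266 mod 256 = 10 → b8 0a.
Recomputed tag = b80a; claimed = b80a → match.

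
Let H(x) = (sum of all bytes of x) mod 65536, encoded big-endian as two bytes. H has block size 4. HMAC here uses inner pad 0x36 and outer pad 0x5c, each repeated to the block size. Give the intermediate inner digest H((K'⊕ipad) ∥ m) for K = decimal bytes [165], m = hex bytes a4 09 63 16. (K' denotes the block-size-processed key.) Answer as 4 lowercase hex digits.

025b

Key decimal bytes [165] = a5 is 1 byte ≤ B = 4; zero-pad to 4 bytes: K' = a5 00 00 00.
K' ⊕ ipad = 93 36 36 36.
Inner input = 93 36 36 36 ∥ a4 09 63 16.
Inner hash: sum = 147+54+54+54+164+9+99+22 = 603 → 02 5b.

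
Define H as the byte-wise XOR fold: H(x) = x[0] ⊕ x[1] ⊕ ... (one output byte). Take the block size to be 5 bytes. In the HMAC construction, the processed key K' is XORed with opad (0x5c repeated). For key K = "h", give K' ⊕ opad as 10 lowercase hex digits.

Key "h" = 68 is 1 byte ≤ B = 5; zero-pad to 5 bytes: K' = 68 00 00 00 00.
XOR each byte with 0x5c: 68⊕5c=34, 00⊕5c=5c, 00⊕5c=5c, 00⊕5c=5c, 00⊕5c=5c.

345c5c5c5c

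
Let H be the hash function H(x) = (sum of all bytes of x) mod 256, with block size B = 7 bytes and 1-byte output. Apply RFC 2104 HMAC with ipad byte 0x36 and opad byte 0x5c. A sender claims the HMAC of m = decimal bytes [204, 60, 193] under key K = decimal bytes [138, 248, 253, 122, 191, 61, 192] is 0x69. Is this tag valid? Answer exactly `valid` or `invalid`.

invalid

Key decimal bytes [138, 248, 253, 122, 191, 61, 192] = 8a f8 fd 7a bf 3d c0 is exactly B = 7 bytes: K' = 8a f8 fd 7a bf 3d c0.
K' ⊕ ipad = bc ce cb 4c 89 0b f6; K' ⊕ opad = d6 a4 a1 26 e3 61 9c.
Inner hash: sum = 188+206+203+76+137+11+246+204+60+193 = 1524; mod 256 = 244 → f4.
Outer hash (recomputed tag): sum = 214+164+161+38+227+97+156+244 = 1301; mod 256 = 21 → 15.
Recomputed tag = 15; claimed = 69 → mismatch.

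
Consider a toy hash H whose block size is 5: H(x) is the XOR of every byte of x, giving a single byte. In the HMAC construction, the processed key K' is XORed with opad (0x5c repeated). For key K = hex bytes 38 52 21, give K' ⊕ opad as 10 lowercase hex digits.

Key hex bytes 38 52 21 is 3 bytes ≤ B = 5; zero-pad to 5 bytes: K' = 38 52 21 00 00.
XOR each byte with 0x5c: 38⊕5c=64, 52⊕5c=0e, 21⊕5c=7d, 00⊕5c=5c, 00⊕5c=5c.

640e7d5c5c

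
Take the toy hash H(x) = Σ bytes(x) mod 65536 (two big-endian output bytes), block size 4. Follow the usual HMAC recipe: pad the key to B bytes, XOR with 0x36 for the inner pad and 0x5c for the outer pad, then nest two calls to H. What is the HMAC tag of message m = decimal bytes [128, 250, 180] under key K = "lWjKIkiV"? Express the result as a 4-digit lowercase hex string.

027b

Key "lWjKIkiV" = 6c 57 6a 4b 49 6b 69 56 is 8 bytes > B = 4, so hash it first: H(key) = 02 eb, then zero-pad to 4 bytes: K' = 02 eb 00 00.
K' ⊕ ipad = 34 dd 36 36.  K' ⊕ opad = 5e b7 5c 5c.
Inner input = (K'⊕ipad) ∥ m = 34 dd 36 36 ∥ 80 fa b4.
Inner hash: sum = 52+221+54+54+128+250+180 = 939 → 03 ab.
Outer input = (K'⊕opad) ∥ inner = 5e b7 5c 5c ∥ 03 ab.
Outer hash (tag): sum = 94+183+92+92+3+171 = 635 → 02 7b.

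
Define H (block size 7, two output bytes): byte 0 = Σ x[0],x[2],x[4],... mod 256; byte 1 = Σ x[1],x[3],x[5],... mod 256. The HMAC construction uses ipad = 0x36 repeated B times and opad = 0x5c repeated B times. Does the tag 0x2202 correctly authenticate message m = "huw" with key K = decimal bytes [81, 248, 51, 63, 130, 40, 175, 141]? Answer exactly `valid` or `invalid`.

Key decimal bytes [81, 248, 51, 63, 130, 40, 175, 141] = 51 f8 33 3f 82 28 af 8d is 8 bytes > B = 7, so hash it first: H(key) = b5 ec, then zero-pad to 7 bytes: K' = b5 ec 00 00 00 00 00.
K' ⊕ ipad = 83 da 36 36 36 36 36; K' ⊕ opad = e9 b0 5c 5c 5c 5c 5c.
Inner hash: even-index sum = 410 mod 256 = 154; odd-index sum = 549 mod 256 = 37 → 9a 25.
Outer hash (recomputed tag): even-index sum = 546 mod 256 = 34; odd-index sum = 514 mod 256 = 2 → 22 02.
Recomputed tag = 2202; claimed = 2202 → match.

valid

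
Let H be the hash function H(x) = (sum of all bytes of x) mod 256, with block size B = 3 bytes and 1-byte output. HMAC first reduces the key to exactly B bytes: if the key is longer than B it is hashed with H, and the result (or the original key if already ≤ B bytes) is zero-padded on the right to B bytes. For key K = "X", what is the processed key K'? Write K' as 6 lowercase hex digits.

Key "X" = 58 is 1 byte ≤ B = 3; zero-pad to 3 bytes: K' = 58 00 00.

580000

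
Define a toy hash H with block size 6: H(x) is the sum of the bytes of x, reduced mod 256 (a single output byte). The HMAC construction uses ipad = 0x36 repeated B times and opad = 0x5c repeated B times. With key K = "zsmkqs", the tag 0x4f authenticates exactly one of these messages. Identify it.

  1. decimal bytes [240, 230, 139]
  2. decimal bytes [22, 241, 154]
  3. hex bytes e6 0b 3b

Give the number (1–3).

1

Key "zsmkqs" = 7a 73 6d 6b 71 73 is exactly B = 6 bytes: K' = 7a 73 6d 6b 71 73.
K' ⊕ ipad = 4c 45 5b 5d 47 45; K' ⊕ opad = 26 2f 31 37 2d 2f.
m1: inner = H(4c 45 5b 5d 47 45 f0 e6 8b) = 36; tag = H(26 2f 31 37 2d 2f 36) = 4f ← matches
m2: inner = H(4c 45 5b 5d 47 45 16 f1 9a) = 76; tag = H(26 2f 31 37 2d 2f 76) = 8f
m3: inner = H(4c 45 5b 5d 47 45 e6 0b 3b) = 01; tag = H(26 2f 31 37 2d 2f 01) = 1a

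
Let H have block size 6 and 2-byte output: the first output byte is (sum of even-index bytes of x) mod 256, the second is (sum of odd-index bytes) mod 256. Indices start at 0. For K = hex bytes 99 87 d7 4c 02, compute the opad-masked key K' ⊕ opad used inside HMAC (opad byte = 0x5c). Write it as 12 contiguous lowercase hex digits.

Key hex bytes 99 87 d7 4c 02 is 5 bytes ≤ B = 6; zero-pad to 6 bytes: K' = 99 87 d7 4c 02 00.
XOR each byte with 0x5c: 99⊕5c=c5, 87⊕5c=db, d7⊕5c=8b, 4c⊕5c=10, 02⊕5c=5e, 00⊕5c=5c.

c5db8b105e5c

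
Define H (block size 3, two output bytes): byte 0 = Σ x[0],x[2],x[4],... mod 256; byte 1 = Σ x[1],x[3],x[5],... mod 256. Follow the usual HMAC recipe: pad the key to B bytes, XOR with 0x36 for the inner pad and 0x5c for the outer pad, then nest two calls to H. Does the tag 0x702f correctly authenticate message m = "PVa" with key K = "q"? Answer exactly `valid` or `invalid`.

valid

Key "q" = 71 is 1 byte ≤ B = 3; zero-pad to 3 bytes: K' = 71 00 00.
K' ⊕ ipad = 47 36 36; K' ⊕ opad = 2d 5c 5c.
Inner hash: even-index sum = 211 mod 256 = 211; odd-index sum = 231 mod 256 = 231 → d3 e7.
Outer hash (recomputed tag): even-index sum = 368 mod 256 = 112; odd-index sum = 303 mod 256 = 47 → 70 2f.
Recomputed tag = 702f; claimed = 702f → match.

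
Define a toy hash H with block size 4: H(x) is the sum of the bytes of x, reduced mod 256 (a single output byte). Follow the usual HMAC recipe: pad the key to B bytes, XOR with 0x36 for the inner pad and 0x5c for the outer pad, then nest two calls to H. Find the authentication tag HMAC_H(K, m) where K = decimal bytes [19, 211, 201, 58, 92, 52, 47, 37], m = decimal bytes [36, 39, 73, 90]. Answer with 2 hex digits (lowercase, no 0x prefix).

Key decimal bytes [19, 211, 201, 58, 92, 52, 47, 37] = 13 d3 c9 3a 5c 34 2f 25 is 8 bytes > B = 4, so hash it first: H(key) = cd, then zero-pad to 4 bytes: K' = cd 00 00 00.
K' ⊕ ipad = fb 36 36 36.  K' ⊕ opad = 91 5c 5c 5c.
Inner input = (K'⊕ipad) ∥ m = fb 36 36 36 ∥ 24 27 49 5a.
Inner hash: sum = 251+54+54+54+36+39+73+90 = 651; mod 256 = 139 → 8b.
Outer input = (K'⊕opad) ∥ inner = 91 5c 5c 5c ∥ 8b.
Outer hash (tag): sum = 145+92+92+92+139 = 560; mod 256 = 48 → 30.

30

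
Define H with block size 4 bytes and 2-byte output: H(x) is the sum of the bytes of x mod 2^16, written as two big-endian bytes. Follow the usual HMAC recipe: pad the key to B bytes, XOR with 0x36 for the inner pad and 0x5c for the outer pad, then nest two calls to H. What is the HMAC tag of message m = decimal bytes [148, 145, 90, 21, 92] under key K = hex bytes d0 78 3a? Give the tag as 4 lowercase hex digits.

01db

Key hex bytes d0 78 3a is 3 bytes ≤ B = 4; zero-pad to 4 bytes: K' = d0 78 3a 00.
K' ⊕ ipad = e6 4e 0c 36.  K' ⊕ opad = 8c 24 66 5c.
Inner input = (K'⊕ipad) ∥ m = e6 4e 0c 36 ∥ 94 91 5a 15 5c.
Inner hash: sum = 230+78+12+54+148+145+90+21+92 = 870 → 03 66.
Outer input = (K'⊕opad) ∥ inner = 8c 24 66 5c ∥ 03 66.
Outer hash (tag): sum = 140+36+102+92+3+102 = 475 → 01 db.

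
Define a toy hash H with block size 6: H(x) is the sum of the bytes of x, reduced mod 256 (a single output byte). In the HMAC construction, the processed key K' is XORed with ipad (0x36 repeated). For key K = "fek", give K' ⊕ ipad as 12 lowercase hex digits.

Key "fek" = 66 65 6b is 3 bytes ≤ B = 6; zero-pad to 6 bytes: K' = 66 65 6b 00 00 00.
XOR each byte with 0x36: 66⊕36=50, 65⊕36=53, 6b⊕36=5d, 00⊕36=36, 00⊕36=36, 00⊕36=36.

50535d363636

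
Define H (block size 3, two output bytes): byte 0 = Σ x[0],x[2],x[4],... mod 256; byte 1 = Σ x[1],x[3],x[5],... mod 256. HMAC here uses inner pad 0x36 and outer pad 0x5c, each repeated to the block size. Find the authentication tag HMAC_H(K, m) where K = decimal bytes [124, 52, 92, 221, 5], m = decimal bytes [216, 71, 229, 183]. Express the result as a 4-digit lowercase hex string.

Key decimal bytes [124, 52, 92, 221, 5] = 7c 34 5c dd 05 is 5 bytes > B = 3, so hash it first: H(key) = dd 11, then zero-pad to 3 bytes: K' = dd 11 00.
K' ⊕ ipad = eb 27 36.  K' ⊕ opad = 81 4d 5c.
Inner input = (K'⊕ipad) ∥ m = eb 27 36 ∥ d8 47 e5 b7.
Inner hash: even-index sum = 543 mod 256 = 31; odd-index sum = 484 mod 256 = 228 → 1f e4.
Outer input = (K'⊕opad) ∥ inner = 81 4d 5c ∥ 1f e4.
Outer hash (tag): even-index sum = 449 mod 256 = 193; odd-index sum = 108 mod 256 = 108 → c1 6c.

c16c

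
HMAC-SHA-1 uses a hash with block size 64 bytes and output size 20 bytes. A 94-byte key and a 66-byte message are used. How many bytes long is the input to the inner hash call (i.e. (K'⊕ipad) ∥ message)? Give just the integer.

Key is 94 > 64 bytes, so it is hashed to 20 bytes then zero-padded to 64: |K'| = 64.
Inner input = (K'⊕ipad) ∥ m → 64 + 66 = 130 bytes.

130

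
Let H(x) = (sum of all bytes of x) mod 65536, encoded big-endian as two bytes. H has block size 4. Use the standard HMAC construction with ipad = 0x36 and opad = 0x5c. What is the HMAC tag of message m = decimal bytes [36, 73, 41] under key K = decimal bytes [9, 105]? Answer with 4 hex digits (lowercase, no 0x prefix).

Key decimal bytes [9, 105] = 09 69 is 2 bytes ≤ B = 4; zero-pad to 4 bytes: K' = 09 69 00 00.
K' ⊕ ipad = 3f 5f 36 36.  K' ⊕ opad = 55 35 5c 5c.
Inner input = (K'⊕ipad) ∥ m = 3f 5f 36 36 ∥ 24 49 29.
Inner hash: sum = 63+95+54+54+36+73+41 = 416 → 01 a0.
Outer input = (K'⊕opad) ∥ inner = 55 35 5c 5c ∥ 01 a0.
Outer hash (tag): sum = 85+53+92+92+1+160 = 483 → 01 e3.

01e3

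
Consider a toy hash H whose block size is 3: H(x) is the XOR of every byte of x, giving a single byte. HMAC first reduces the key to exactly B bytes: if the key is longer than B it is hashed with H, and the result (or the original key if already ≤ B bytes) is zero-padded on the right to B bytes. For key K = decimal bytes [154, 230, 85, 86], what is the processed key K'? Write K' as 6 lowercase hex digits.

|K| = 4 > B = 3, so first hash the key.
H(K): XOR 9a⊕e6⊕55⊕56 = 7f.
Zero-pad H(K) = 7f to 3 bytes: K' = 7f 00 00.

7f0000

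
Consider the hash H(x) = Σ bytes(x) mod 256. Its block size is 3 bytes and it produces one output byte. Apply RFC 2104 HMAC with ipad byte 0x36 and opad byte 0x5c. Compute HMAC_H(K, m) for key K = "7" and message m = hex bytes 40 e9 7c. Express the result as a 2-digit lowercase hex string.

35

Key "7" = 37 is 1 byte ≤ B = 3; zero-pad to 3 bytes: K' = 37 00 00.
K' ⊕ ipad = 01 36 36.  K' ⊕ opad = 6b 5c 5c.
Inner input = (K'⊕ipad) ∥ m = 01 36 36 ∥ 40 e9 7c.
Inner hash: sum = 1+54+54+64+233+124 = 530; mod 256 = 18 → 12.
Outer input = (K'⊕opad) ∥ inner = 6b 5c 5c ∥ 12.
Outer hash (tag): sum = 107+92+92+18 = 309; mod 256 = 53 → 35.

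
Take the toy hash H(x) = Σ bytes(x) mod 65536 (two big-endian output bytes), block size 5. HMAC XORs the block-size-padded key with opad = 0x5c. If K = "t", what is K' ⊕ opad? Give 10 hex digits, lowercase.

285c5c5c5c

Key "t" = 74 is 1 byte ≤ B = 5; zero-pad to 5 bytes: K' = 74 00 00 00 00.
XOR each byte with 0x5c: 74⊕5c=28, 00⊕5c=5c, 00⊕5c=5c, 00⊕5c=5c, 00⊕5c=5c.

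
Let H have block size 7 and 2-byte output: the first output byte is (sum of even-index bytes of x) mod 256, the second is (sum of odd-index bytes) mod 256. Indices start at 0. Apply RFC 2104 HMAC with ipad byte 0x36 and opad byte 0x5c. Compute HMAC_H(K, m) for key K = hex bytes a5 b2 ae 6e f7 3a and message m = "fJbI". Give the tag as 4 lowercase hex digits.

Key hex bytes a5 b2 ae 6e f7 3a is 6 bytes ≤ B = 7; zero-pad to 7 bytes: K' = a5 b2 ae 6e f7 3a 00.
K' ⊕ ipad = 93 84 98 58 c1 0c 36.  K' ⊕ opad = f9 ee f2 32 ab 66 5c.
Inner input = (K'⊕ipad) ∥ m = 93 84 98 58 c1 0c 36 ∥ 66 4a 62 49.
Inner hash: even-index sum = 693 mod 256 = 181; odd-index sum = 432 mod 256 = 176 → b5 b0.
Outer input = (K'⊕opad) ∥ inner = f9 ee f2 32 ab 66 5c ∥ b5 b0.
Outer hash (tag): even-index sum = 930 mod 256 = 162; odd-index sum = 571 mod 256 = 59 → a2 3b.

a23b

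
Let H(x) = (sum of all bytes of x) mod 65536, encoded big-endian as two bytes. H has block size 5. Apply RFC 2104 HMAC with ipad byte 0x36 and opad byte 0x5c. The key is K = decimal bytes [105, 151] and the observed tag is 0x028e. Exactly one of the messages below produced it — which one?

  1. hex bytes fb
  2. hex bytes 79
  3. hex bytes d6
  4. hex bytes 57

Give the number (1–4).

3

Key decimal bytes [105, 151] = 69 97 is 2 bytes ≤ B = 5; zero-pad to 5 bytes: K' = 69 97 00 00 00.
K' ⊕ ipad = 5f a1 36 36 36; K' ⊕ opad = 35 cb 5c 5c 5c.
m1: inner = H(5f a1 36 36 36 fb) = 02 9d; tag = H(35 cb 5c 5c 5c 02 9d) = 02b3
m2: inner = H(5f a1 36 36 36 79) = 02 1b; tag = H(35 cb 5c 5c 5c 02 1b) = 0231
m3: inner = H(5f a1 36 36 36 d6) = 02 78; tag = H(35 cb 5c 5c 5c 02 78) = 028e ← matches
m4: inner = H(5f a1 36 36 36 57) = 01 f9; tag = H(35 cb 5c 5c 5c 01 f9) = 030e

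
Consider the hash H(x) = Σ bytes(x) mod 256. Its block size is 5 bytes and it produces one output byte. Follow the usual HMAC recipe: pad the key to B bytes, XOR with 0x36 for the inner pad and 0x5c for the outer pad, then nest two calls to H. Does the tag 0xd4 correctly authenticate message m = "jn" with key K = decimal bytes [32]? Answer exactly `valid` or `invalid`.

invalid

Key decimal bytes [32] = 20 is 1 byte ≤ B = 5; zero-pad to 5 bytes: K' = 20 00 00 00 00.
K' ⊕ ipad = 16 36 36 36 36; K' ⊕ opad = 7c 5c 5c 5c 5c.
Inner hash: sum = 22+54+54+54+54+106+110 = 454; mod 256 = 198 → c6.
Outer hash (recomputed tag): sum = 124+92+92+92+92+198 = 690; mod 256 = 178 → b2.
Recomputed tag = b2; claimed = d4 → mismatch.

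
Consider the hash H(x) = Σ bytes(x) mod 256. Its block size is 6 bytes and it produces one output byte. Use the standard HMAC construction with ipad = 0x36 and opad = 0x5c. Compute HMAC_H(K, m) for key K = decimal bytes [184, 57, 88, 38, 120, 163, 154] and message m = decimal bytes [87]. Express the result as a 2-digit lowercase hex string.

Key decimal bytes [184, 57, 88, 38, 120, 163, 154] = b8 39 58 26 78 a3 9a is 7 bytes > B = 6, so hash it first: H(key) = 24, then zero-pad to 6 bytes: K' = 24 00 00 00 00 00.
K' ⊕ ipad = 12 36 36 36 36 36.  K' ⊕ opad = 78 5c 5c 5c 5c 5c.
Inner input = (K'⊕ipad) ∥ m = 12 36 36 36 36 36 ∥ 57.
Inner hash: sum = 18+54+54+54+54+54+87 = 375; mod 256 = 119 → 77.
Outer input = (K'⊕opad) ∥ inner = 78 5c 5c 5c 5c 5c ∥ 77.
Outer hash (tag): sum = 120+92+92+92+92+92+119 = 699; mod 256 = 187 → bb.

bb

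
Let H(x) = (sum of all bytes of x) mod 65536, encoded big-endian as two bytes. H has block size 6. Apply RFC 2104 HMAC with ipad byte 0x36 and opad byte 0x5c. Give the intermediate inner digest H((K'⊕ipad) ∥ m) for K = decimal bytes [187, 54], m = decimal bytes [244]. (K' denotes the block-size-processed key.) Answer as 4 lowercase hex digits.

0259

Key decimal bytes [187, 54] = bb 36 is 2 bytes ≤ B = 6; zero-pad to 6 bytes: K' = bb 36 00 00 00 00.
K' ⊕ ipad = 8d 00 36 36 36 36.
Inner input = 8d 00 36 36 36 36 ∥ f4.
Inner hash: sum = 141+0+54+54+54+54+244 = 601 → 02 59.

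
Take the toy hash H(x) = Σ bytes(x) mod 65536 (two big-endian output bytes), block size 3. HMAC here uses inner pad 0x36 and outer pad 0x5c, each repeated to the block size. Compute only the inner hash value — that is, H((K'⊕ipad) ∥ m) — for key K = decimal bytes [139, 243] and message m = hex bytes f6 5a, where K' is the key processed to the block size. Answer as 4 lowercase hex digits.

0308

Key decimal bytes [139, 243] = 8b f3 is 2 bytes ≤ B = 3; zero-pad to 3 bytes: K' = 8b f3 00.
K' ⊕ ipad = bd c5 36.
Inner input = bd c5 36 ∥ f6 5a.
Inner hash: sum = 189+197+54+246+90 = 776 → 03 08.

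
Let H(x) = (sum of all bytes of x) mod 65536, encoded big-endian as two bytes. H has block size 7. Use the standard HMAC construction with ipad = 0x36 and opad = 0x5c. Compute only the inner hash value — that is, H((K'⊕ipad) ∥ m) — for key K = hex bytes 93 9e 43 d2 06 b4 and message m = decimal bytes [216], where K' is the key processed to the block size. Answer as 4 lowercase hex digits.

Key hex bytes 93 9e 43 d2 06 b4 is 6 bytes ≤ B = 7; zero-pad to 7 bytes: K' = 93 9e 43 d2 06 b4 00.
K' ⊕ ipad = a5 a8 75 e4 30 82 36.
Inner input = a5 a8 75 e4 30 82 36 ∥ d8.
Inner hash: sum = 165+168+117+228+48+130+54+216 = 1126 → 04 66.

0466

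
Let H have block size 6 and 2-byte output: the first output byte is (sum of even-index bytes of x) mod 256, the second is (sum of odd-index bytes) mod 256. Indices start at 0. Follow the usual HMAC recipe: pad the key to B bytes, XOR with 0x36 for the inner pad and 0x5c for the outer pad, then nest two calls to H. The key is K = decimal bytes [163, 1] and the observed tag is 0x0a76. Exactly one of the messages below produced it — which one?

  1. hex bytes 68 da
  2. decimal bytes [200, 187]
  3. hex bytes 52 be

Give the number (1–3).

Key decimal bytes [163, 1] = a3 01 is 2 bytes ≤ B = 6; zero-pad to 6 bytes: K' = a3 01 00 00 00 00.
K' ⊕ ipad = 95 37 36 36 36 36; K' ⊕ opad = ff 5d 5c 5c 5c 5c.
m1: inner = H(95 37 36 36 36 36 68 da) = 69 7d; tag = H(ff 5d 5c 5c 5c 5c 69 7d) = 2092
m2: inner = H(95 37 36 36 36 36 c8 bb) = c9 5e; tag = H(ff 5d 5c 5c 5c 5c c9 5e) = 8073
m3: inner = H(95 37 36 36 36 36 52 be) = 53 61; tag = H(ff 5d 5c 5c 5c 5c 53 61) = 0a76 ← matches

3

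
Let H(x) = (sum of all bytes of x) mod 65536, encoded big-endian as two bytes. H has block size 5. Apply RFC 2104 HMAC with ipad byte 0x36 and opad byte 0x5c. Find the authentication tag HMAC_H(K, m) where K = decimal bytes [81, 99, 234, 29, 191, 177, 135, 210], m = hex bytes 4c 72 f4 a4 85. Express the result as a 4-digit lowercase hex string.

02a9

Key decimal bytes [81, 99, 234, 29, 191, 177, 135, 210] = 51 63 ea 1d bf b1 87 d2 is 8 bytes > B = 5, so hash it first: H(key) = 04 84, then zero-pad to 5 bytes: K' = 04 84 00 00 00.
K' ⊕ ipad = 32 b2 36 36 36.  K' ⊕ opad = 58 d8 5c 5c 5c.
Inner input = (K'⊕ipad) ∥ m = 32 b2 36 36 36 ∥ 4c 72 f4 a4 85.
Inner hash: sum = 50+178+54+54+54+76+114+244+164+133 = 1121 → 04 61.
Outer input = (K'⊕opad) ∥ inner = 58 d8 5c 5c 5c ∥ 04 61.
Outer hash (tag): sum = 88+216+92+92+92+4+97 = 681 → 02 a9.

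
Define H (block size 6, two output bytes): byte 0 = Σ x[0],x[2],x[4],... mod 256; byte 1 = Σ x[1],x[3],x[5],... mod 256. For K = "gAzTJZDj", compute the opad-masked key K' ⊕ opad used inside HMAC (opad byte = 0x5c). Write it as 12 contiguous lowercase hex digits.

33055c5c5c5c

Key "gAzTJZDj" = 67 41 7a 54 4a 5a 44 6a is 8 bytes > B = 6, so hash it first: H(key) = 6f 59, then zero-pad to 6 bytes: K' = 6f 59 00 00 00 00.
XOR each byte with 0x5c: 6f⊕5c=33, 59⊕5c=05, 00⊕5c=5c, 00⊕5c=5c, 00⊕5c=5c, 00⊕5c=5c.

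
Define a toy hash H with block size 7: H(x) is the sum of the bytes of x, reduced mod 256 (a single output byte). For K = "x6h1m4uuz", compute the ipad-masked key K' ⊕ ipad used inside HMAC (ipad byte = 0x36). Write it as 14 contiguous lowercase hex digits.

Key "x6h1m4uuz" = 78 36 68 31 6d 34 75 75 7a is 9 bytes > B = 7, so hash it first: H(key) = 4c, then zero-pad to 7 bytes: K' = 4c 00 00 00 00 00 00.
XOR each byte with 0x36: 4c⊕36=7a, 00⊕36=36, 00⊕36=36, 00⊕36=36, 00⊕36=36, 00⊕36=36, 00⊕36=36.

7a363636363636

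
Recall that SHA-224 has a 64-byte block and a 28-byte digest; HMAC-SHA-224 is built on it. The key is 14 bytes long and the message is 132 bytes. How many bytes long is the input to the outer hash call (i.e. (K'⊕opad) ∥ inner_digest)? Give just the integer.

92

Key is 14 ≤ 64 bytes, zero-padded: |K'| = 64.
Outer input = (K'⊕opad) ∥ H(inner) → 64 + 28 = 92 bytes.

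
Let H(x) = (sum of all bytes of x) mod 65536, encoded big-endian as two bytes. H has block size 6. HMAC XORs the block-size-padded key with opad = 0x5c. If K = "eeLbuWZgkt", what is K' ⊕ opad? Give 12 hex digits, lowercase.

Key "eeLbuWZgkt" = 65 65 4c 62 75 57 5a 67 6b 74 is 10 bytes > B = 6, so hash it first: H(key) = 03 e4, then zero-pad to 6 bytes: K' = 03 e4 00 00 00 00.
XOR each byte with 0x5c: 03⊕5c=5f, e4⊕5c=b8, 00⊕5c=5c, 00⊕5c=5c, 00⊕5c=5c, 00⊕5c=5c.

5fb85c5c5c5c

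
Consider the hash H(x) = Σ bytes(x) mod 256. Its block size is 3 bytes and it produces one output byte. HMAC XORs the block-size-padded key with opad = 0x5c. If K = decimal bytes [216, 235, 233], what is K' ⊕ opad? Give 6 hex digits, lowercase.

Key decimal bytes [216, 235, 233] = d8 eb e9 is exactly B = 3 bytes: K' = d8 eb e9.
XOR each byte with 0x5c: d8⊕5c=84, eb⊕5c=b7, e9⊕5c=b5.

84b7b5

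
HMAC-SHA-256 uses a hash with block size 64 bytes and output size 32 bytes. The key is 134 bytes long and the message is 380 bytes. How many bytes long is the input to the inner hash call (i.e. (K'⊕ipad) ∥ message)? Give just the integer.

444

Key is 134 > 64 bytes, so it is hashed to 32 bytes then zero-padded to 64: |K'| = 64.
Inner input = (K'⊕ipad) ∥ m → 64 + 380 = 444 bytes.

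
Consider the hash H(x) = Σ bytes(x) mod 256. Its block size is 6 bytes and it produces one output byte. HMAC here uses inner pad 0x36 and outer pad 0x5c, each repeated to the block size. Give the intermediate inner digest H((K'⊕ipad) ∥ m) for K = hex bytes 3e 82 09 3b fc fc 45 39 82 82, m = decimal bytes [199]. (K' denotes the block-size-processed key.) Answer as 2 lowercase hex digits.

Key hex bytes 3e 82 09 3b fc fc 45 39 82 82 is 10 bytes > B = 6, so hash it first: H(key) = 7e, then zero-pad to 6 bytes: K' = 7e 00 00 00 00 00.
K' ⊕ ipad = 48 36 36 36 36 36.
Inner input = 48 36 36 36 36 36 ∥ c7.
Inner hash: sum = 72+54+54+54+54+54+199 = 541; mod 256 = 29 → 1d.

1d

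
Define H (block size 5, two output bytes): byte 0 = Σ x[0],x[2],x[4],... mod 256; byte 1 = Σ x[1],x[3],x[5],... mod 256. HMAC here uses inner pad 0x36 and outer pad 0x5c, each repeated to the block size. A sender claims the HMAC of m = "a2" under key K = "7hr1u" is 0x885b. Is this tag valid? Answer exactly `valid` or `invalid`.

valid

Key "7hr1u" = 37 68 72 31 75 is exactly B = 5 bytes: K' = 37 68 72 31 75.
K' ⊕ ipad = 01 5e 44 07 43; K' ⊕ opad = 6b 34 2e 6d 29.
Inner hash: even-index sum = 186 mod 256 = 186; odd-index sum = 198 mod 256 = 198 → ba c6.
Outer hash (recomputed tag): even-index sum = 392 mod 256 = 136; odd-index sum = 347 mod 256 = 91 → 88 5b.
Recomputed tag = 885b; claimed = 885b → match.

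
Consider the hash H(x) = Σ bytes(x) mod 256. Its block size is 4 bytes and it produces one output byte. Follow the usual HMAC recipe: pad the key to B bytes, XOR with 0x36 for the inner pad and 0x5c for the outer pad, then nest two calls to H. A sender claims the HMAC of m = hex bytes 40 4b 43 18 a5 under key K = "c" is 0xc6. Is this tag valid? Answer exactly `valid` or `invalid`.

Key "c" = 63 is 1 byte ≤ B = 4; zero-pad to 4 bytes: K' = 63 00 00 00.
K' ⊕ ipad = 55 36 36 36; K' ⊕ opad = 3f 5c 5c 5c.
Inner hash: sum = 85+54+54+54+64+75+67+24+165 = 642; mod 256 = 130 → 82.
Outer hash (recomputed tag): sum = 63+92+92+92+130 = 469; mod 256 = 213 → d5.
Recomputed tag = d5; claimed = c6 → mismatch.

invalid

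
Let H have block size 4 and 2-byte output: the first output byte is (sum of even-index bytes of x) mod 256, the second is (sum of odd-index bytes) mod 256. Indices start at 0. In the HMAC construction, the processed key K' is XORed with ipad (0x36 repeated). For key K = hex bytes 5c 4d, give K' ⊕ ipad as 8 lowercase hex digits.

Key hex bytes 5c 4d is 2 bytes ≤ B = 4; zero-pad to 4 bytes: K' = 5c 4d 00 00.
XOR each byte with 0x36: 5c⊕36=6a, 4d⊕36=7b, 00⊕36=36, 00⊕36=36.

6a7b3636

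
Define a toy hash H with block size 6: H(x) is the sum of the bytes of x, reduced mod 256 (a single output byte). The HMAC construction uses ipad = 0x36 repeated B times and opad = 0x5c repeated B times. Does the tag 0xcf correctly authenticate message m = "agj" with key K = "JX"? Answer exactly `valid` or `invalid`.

invalid

Key "JX" = 4a 58 is 2 bytes ≤ B = 6; zero-pad to 6 bytes: K' = 4a 58 00 00 00 00.
K' ⊕ ipad = 7c 6e 36 36 36 36; K' ⊕ opad = 16 04 5c 5c 5c 5c.
Inner hash: sum = 124+110+54+54+54+54+97+103+106 = 756; mod 256 = 244 → f4.
Outer hash (recomputed tag): sum = 22+4+92+92+92+92+244 = 638; mod 256 = 126 → 7e.
Recomputed tag = 7e; claimed = cf → mismatch.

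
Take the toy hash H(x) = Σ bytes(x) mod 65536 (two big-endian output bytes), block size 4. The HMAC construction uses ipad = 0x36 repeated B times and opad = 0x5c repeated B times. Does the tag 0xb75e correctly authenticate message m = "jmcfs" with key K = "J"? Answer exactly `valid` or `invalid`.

invalid

Key "J" = 4a is 1 byte ≤ B = 4; zero-pad to 4 bytes: K' = 4a 00 00 00.
K' ⊕ ipad = 7c 36 36 36; K' ⊕ opad = 16 5c 5c 5c.
Inner hash: sum = 124+54+54+54+106+109+99+102+115 = 817 → 03 31.
Outer hash (recomputed tag): sum = 22+92+92+92+3+49 = 350 → 01 5e.
Recomputed tag = 015e; claimed = b75e → mismatch.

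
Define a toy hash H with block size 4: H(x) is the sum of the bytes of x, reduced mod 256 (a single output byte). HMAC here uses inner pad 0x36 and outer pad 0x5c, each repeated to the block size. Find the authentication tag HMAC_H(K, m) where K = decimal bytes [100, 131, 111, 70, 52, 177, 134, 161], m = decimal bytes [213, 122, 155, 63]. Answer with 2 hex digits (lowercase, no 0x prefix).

Key decimal bytes [100, 131, 111, 70, 52, 177, 134, 161] = 64 83 6f 46 34 b1 86 a1 is 8 bytes > B = 4, so hash it first: H(key) = a8, then zero-pad to 4 bytes: K' = a8 00 00 00.
K' ⊕ ipad = 9e 36 36 36.  K' ⊕ opad = f4 5c 5c 5c.
Inner input = (K'⊕ipad) ∥ m = 9e 36 36 36 ∥ d5 7a 9b 3f.
Inner hash: sum = 158+54+54+54+213+122+155+63 = 873; mod 256 = 105 → 69.
Outer input = (K'⊕opad) ∥ inner = f4 5c 5c 5c ∥ 69.
Outer hash (tag): sum = 244+92+92+92+105 = 625; mod 256 = 113 → 71.

71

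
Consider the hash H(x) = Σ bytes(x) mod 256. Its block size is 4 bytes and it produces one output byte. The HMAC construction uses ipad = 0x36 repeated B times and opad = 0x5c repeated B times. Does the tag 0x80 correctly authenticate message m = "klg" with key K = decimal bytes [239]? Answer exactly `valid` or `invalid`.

Key decimal bytes [239] = ef is 1 byte ≤ B = 4; zero-pad to 4 bytes: K' = ef 00 00 00.
K' ⊕ ipad = d9 36 36 36; K' ⊕ opad = b3 5c 5c 5c.
Inner hash: sum = 217+54+54+54+107+108+103 = 697; mod 256 = 185 → b9.
Outer hash (recomputed tag): sum = 179+92+92+92+185 = 640; mod 256 = 128 → 80.
Recomputed tag = 80; claimed = 80 → match.

valid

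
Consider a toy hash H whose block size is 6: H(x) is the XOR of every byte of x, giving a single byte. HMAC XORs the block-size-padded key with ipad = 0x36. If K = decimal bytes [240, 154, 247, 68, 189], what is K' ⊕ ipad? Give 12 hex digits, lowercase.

c6acc1728b36

Key decimal bytes [240, 154, 247, 68, 189] = f0 9a f7 44 bd is 5 bytes ≤ B = 6; zero-pad to 6 bytes: K' = f0 9a f7 44 bd 00.
XOR each byte with 0x36: f0⊕36=c6, 9a⊕36=ac, f7⊕36=c1, 44⊕36=72, bd⊕36=8b, 00⊕36=36.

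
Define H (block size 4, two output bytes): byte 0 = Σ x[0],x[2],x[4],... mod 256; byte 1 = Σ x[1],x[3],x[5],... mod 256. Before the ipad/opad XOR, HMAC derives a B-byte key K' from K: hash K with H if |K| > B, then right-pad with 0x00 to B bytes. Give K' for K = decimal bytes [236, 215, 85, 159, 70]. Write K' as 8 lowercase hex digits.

87760000

|K| = 5 > B = 4, so first hash the key.
H(K): even-index sum = 391 mod 256 = 135; odd-index sum = 374 mod 256 = 118 → 87 76.
Zero-pad H(K) = 87 76 to 4 bytes: K' = 87 76 00 00.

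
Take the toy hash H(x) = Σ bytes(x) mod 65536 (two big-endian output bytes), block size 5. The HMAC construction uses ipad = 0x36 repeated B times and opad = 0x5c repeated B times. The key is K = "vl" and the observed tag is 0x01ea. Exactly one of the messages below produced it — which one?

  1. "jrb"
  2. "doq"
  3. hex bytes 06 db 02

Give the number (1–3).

1

Key "vl" = 76 6c is 2 bytes ≤ B = 5; zero-pad to 5 bytes: K' = 76 6c 00 00 00.
K' ⊕ ipad = 40 5a 36 36 36; K' ⊕ opad = 2a 30 5c 5c 5c.
m1: inner = H(40 5a 36 36 36 6a 72 62) = 02 7a; tag = H(2a 30 5c 5c 5c 02 7a) = 01ea ← matches
m2: inner = H(40 5a 36 36 36 64 6f 71) = 02 80; tag = H(2a 30 5c 5c 5c 02 80) = 01f0
m3: inner = H(40 5a 36 36 36 06 db 02) = 02 1f; tag = H(2a 30 5c 5c 5c 02 1f) = 018f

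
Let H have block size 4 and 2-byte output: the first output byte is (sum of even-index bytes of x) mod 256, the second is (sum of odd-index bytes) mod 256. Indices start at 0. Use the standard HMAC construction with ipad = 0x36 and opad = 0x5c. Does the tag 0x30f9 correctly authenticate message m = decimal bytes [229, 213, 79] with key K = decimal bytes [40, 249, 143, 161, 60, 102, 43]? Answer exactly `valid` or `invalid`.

Key decimal bytes [40, 249, 143, 161, 60, 102, 43] = 28 f9 8f a1 3c 66 2b is 7 bytes > B = 4, so hash it first: H(key) = 1e 00, then zero-pad to 4 bytes: K' = 1e 00 00 00.
K' ⊕ ipad = 28 36 36 36; K' ⊕ opad = 42 5c 5c 5c.
Inner hash: even-index sum = 402 mod 256 = 146; odd-index sum = 321 mod 256 = 65 → 92 41.
Outer hash (recomputed tag): even-index sum = 304 mod 256 = 48; odd-index sum = 249 mod 256 = 249 → 30 f9.
Recomputed tag = 30f9; claimed = 30f9 → match.

valid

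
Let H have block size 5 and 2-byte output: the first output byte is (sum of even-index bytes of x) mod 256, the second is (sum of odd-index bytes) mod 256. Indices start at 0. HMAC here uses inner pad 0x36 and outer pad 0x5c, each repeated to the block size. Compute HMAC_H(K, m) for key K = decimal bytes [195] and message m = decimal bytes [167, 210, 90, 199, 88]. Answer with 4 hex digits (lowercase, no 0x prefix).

1cb2

Key decimal bytes [195] = c3 is 1 byte ≤ B = 5; zero-pad to 5 bytes: K' = c3 00 00 00 00.
K' ⊕ ipad = f5 36 36 36 36.  K' ⊕ opad = 9f 5c 5c 5c 5c.
Inner input = (K'⊕ipad) ∥ m = f5 36 36 36 36 ∥ a7 d2 5a c7 58.
Inner hash: even-index sum = 762 mod 256 = 250; odd-index sum = 453 mod 256 = 197 → fa c5.
Outer input = (K'⊕opad) ∥ inner = 9f 5c 5c 5c 5c ∥ fa c5.
Outer hash (tag): even-index sum = 540 mod 256 = 28; odd-index sum = 434 mod 256 = 178 → 1c b2.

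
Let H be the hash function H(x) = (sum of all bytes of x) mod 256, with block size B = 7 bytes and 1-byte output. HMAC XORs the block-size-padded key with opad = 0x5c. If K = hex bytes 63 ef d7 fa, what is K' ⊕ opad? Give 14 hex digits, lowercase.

Key hex bytes 63 ef d7 fa is 4 bytes ≤ B = 7; zero-pad to 7 bytes: K' = 63 ef d7 fa 00 00 00.
XOR each byte with 0x5c: 63⊕5c=3f, ef⊕5c=b3, d7⊕5c=8b, fa⊕5c=a6, 00⊕5c=5c, 00⊕5c=5c, 00⊕5c=5c.

3fb38ba65c5c5c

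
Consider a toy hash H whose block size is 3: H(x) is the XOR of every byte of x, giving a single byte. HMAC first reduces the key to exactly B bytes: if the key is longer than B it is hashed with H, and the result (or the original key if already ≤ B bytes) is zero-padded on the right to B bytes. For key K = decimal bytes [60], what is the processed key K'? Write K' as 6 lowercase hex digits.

3c0000

Key decimal bytes [60] = 3c is 1 byte ≤ B = 3; zero-pad to 3 bytes: K' = 3c 00 00.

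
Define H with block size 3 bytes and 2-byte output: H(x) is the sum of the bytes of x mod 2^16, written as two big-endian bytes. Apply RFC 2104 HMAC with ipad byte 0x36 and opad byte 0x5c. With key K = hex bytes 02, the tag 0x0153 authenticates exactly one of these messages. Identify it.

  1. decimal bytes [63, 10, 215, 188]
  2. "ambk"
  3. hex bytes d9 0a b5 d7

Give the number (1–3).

Key hex bytes 02 is 1 byte ≤ B = 3; zero-pad to 3 bytes: K' = 02 00 00.
K' ⊕ ipad = 34 36 36; K' ⊕ opad = 5e 5c 5c.
m1: inner = H(34 36 36 3f 0a d7 bc) = 02 7c; tag = H(5e 5c 5c 02 7c) = 0194
m2: inner = H(34 36 36 61 6d 62 6b) = 02 3b; tag = H(5e 5c 5c 02 3b) = 0153 ← matches
m3: inner = H(34 36 36 d9 0a b5 d7) = 03 0f; tag = H(5e 5c 5c 03 0f) = 0128

2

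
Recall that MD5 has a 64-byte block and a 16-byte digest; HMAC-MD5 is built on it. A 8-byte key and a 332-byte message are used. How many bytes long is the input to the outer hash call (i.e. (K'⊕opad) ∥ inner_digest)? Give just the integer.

Key is 8 ≤ 64 bytes, zero-padded: |K'| = 64.
Outer input = (K'⊕opad) ∥ H(inner) → 64 + 16 = 80 bytes.

80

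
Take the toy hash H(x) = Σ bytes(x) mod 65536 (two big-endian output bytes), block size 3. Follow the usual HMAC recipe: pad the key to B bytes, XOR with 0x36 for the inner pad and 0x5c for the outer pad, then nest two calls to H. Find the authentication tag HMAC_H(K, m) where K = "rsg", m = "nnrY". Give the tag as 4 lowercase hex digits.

011b

Key "rsg" = 72 73 67 is exactly B = 3 bytes: K' = 72 73 67.
K' ⊕ ipad = 44 45 51.  K' ⊕ opad = 2e 2f 3b.
Inner input = (K'⊕ipad) ∥ m = 44 45 51 ∥ 6e 6e 72 59.
Inner hash: sum = 68+69+81+110+110+114+89 = 641 → 02 81.
Outer input = (K'⊕opad) ∥ inner = 2e 2f 3b ∥ 02 81.
Outer hash (tag): sum = 46+47+59+2+129 = 283 → 01 1b.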